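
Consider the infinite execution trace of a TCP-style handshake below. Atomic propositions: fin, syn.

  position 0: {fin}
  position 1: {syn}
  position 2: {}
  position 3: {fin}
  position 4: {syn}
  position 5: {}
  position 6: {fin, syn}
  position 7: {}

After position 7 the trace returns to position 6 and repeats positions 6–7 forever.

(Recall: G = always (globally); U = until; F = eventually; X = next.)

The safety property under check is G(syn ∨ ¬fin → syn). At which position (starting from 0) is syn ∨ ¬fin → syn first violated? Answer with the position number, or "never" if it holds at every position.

2

Check syn ∨ ¬fin → syn at each position in order: 0 ✓, 1 ✓.
At position 2 the labels are {}, so syn ∨ ¬fin → syn is false there. This is the first violation.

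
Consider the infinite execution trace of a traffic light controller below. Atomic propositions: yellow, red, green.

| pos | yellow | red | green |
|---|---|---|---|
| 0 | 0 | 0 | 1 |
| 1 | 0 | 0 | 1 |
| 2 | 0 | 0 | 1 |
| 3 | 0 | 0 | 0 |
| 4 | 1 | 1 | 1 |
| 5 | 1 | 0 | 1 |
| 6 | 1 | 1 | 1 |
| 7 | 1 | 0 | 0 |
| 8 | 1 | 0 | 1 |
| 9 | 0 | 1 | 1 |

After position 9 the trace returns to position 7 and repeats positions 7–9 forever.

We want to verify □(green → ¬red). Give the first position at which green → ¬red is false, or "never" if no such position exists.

Check green → ¬red at each position in order: 0 ✓, 1 ✓, 2 ✓, 3 ✓.
At position 4 the labels are {green, red, yellow}, so green → ¬red is false there. This is the first violation.

4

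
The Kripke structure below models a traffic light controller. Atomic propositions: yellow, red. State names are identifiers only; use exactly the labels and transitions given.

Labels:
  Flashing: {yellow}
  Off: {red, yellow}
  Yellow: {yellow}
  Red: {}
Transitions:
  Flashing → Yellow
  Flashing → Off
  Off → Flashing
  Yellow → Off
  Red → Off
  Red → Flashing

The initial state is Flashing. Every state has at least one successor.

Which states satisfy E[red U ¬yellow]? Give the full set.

{Red}

States satisfying red: {Off}.
States satisfying ¬yellow: {Red}.
States satisfying E[red U ¬yellow]: {Red}.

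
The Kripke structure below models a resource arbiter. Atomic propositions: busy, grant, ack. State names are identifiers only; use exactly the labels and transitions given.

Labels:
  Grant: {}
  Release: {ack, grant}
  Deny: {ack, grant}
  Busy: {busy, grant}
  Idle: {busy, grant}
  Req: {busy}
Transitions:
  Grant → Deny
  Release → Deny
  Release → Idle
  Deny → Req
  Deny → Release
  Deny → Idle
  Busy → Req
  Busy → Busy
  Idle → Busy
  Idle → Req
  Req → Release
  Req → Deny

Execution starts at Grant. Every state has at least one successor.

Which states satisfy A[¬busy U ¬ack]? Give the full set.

States satisfying ¬busy: {Grant, Release, Deny}.
States satisfying ¬ack: {Grant, Busy, Idle, Req}.
States satisfying A[¬busy U ¬ack]: {Grant, Busy, Idle, Req}.

{Grant, Busy, Idle, Req}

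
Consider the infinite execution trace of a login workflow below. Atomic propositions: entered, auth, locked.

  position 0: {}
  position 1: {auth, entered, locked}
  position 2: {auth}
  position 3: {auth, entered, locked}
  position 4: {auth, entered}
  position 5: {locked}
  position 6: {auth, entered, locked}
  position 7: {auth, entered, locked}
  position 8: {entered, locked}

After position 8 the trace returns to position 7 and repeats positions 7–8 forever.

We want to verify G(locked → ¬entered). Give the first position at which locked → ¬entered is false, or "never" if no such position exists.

Check locked → ¬entered at each position in order: 0 ✓.
At position 1 the labels are {auth, entered, locked}, so locked → ¬entered is false there. This is the first violation.

1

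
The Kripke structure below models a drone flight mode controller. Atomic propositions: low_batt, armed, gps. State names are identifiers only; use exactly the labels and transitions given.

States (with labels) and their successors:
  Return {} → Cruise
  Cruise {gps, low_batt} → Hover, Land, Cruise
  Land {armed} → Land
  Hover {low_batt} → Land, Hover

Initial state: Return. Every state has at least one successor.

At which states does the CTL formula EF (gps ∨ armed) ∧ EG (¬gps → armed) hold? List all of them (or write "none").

{Cruise, Land}

States satisfying gps ∨ armed: {Cruise, Land}.
States satisfying EF (gps ∨ armed): {Return, Cruise, Land, Hover}.
States satisfying ¬gps → armed: {Cruise, Land}.
States satisfying EG (¬gps → armed): {Cruise, Land}.
States satisfying EF (gps ∨ armed) ∧ EG (¬gps → armed): {Cruise, Land}.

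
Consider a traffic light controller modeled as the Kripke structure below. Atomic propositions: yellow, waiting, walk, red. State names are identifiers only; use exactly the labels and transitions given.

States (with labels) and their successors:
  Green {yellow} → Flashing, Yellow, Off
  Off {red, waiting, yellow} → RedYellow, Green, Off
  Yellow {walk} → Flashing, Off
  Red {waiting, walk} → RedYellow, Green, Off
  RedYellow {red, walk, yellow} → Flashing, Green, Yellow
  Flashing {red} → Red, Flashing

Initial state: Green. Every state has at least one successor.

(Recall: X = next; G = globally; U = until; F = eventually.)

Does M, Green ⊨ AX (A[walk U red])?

States satisfying A[walk U red]: {Off, Yellow, RedYellow, Flashing}.
States satisfying AX (A[walk U red]): {Green, Yellow}.
Green ∈ Sat(AX (A[walk U red])).

Yes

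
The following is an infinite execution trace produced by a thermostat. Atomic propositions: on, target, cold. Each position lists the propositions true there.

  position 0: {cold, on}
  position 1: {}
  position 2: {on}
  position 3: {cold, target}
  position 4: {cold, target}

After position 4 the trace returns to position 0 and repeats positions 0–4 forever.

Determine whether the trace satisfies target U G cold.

Walking from position 0: at position 0, G cold has not yet held and target fails, so target U G cold is false.

Does not hold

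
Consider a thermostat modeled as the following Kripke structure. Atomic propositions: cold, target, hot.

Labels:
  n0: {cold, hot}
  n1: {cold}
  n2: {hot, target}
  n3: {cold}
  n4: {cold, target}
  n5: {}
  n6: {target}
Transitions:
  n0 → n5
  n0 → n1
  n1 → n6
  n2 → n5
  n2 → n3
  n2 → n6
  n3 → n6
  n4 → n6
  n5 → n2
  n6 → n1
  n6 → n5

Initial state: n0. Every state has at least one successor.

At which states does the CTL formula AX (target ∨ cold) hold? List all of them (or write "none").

{n1, n3, n4, n5}

States satisfying target ∨ cold: {n0, n1, n2, n3, n4, n6}.
States satisfying AX (target ∨ cold): {n1, n3, n4, n5}.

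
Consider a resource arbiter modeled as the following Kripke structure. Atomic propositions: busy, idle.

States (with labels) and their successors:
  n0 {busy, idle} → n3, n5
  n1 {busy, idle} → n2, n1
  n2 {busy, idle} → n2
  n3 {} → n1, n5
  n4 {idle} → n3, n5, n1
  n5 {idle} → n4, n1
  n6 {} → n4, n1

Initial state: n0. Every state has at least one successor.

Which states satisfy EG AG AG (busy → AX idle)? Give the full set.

States satisfying AG AG (busy → AX idle): {n1, n2, n3, n4, n5, n6}.
States satisfying EG AG AG (busy → AX idle): {n1, n2, n3, n4, n5, n6}.

{n1, n2, n3, n4, n5, n6}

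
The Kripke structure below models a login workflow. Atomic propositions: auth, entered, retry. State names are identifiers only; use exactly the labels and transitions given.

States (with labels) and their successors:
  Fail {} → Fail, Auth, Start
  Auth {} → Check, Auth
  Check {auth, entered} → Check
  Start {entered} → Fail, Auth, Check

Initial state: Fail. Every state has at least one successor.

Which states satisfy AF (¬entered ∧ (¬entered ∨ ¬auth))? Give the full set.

States satisfying ¬entered ∧ (¬entered ∨ ¬auth): {Fail, Auth}.
States satisfying AF (¬entered ∧ (¬entered ∨ ¬auth)): {Fail, Auth}.

{Fail, Auth}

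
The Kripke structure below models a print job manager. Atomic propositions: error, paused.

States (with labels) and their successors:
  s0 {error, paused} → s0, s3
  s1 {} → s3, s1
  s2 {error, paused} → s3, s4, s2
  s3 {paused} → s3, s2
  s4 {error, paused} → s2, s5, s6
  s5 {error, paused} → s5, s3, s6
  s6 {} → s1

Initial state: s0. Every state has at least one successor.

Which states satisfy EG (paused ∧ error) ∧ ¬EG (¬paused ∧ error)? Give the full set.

States satisfying paused ∧ error: {s0, s2, s4, s5}.
States satisfying EG (paused ∧ error): {s0, s2, s4, s5}.
States satisfying ¬paused ∧ error: ∅.
States satisfying EG (¬paused ∧ error): ∅.
States satisfying ¬EG (¬paused ∧ error): {s0, s1, s2, s3, s4, s5, s6}.
States satisfying EG (paused ∧ error) ∧ ¬EG (¬paused ∧ error): {s0, s2, s4, s5}.

{s0, s2, s4, s5}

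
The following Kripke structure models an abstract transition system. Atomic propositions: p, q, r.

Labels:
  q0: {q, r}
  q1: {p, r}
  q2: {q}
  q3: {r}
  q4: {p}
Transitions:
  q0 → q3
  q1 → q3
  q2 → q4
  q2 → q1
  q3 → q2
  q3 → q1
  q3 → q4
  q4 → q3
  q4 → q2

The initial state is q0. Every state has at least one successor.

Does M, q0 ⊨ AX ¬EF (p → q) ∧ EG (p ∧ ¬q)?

States satisfying ¬EF (p → q): ∅.
States satisfying AX ¬EF (p → q): ∅.
States satisfying p ∧ ¬q: {q1, q4}.
States satisfying EG (p ∧ ¬q): ∅.
States satisfying AX ¬EF (p → q) ∧ EG (p ∧ ¬q): ∅.
q0 ∉ Sat(AX ¬EF (p → q) ∧ EG (p ∧ ¬q)).

Does not hold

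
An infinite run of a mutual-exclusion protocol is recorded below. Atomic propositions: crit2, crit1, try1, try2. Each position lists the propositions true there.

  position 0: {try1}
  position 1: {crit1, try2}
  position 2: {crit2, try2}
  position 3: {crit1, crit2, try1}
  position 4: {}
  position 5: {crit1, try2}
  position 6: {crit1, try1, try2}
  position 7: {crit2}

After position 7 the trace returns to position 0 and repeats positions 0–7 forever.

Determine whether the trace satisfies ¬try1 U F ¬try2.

Walking from position 0: F ¬try2 first holds at position 0, and ¬try1 holds at every earlier position along the way, so ¬try1 U F ¬try2 holds.

Holds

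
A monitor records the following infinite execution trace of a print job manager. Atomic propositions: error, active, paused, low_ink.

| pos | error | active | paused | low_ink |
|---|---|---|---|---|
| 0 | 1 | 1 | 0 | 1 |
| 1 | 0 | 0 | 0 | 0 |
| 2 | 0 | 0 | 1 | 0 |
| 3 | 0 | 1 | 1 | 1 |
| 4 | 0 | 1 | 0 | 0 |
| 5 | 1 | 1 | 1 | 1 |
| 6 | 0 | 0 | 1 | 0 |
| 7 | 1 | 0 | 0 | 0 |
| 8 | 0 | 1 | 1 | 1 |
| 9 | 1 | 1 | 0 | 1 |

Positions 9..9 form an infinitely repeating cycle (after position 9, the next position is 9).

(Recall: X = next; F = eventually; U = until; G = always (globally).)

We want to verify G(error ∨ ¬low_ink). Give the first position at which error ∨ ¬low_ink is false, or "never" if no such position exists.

3

Check error ∨ ¬low_ink at each position in order: 0 ✓, 1 ✓, 2 ✓.
At position 3 the labels are {active, low_ink, paused}, so error ∨ ¬low_ink is false there. This is the first violation.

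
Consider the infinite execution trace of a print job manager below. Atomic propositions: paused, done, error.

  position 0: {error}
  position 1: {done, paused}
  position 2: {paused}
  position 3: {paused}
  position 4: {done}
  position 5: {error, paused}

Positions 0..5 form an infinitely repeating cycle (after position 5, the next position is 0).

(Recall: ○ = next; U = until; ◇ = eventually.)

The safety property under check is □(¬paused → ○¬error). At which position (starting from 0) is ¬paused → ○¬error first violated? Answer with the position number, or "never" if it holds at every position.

4

Check ¬paused → ○¬error at each position in order: 0 ✓, 1 ✓, 2 ✓, 3 ✓.
At position 4 the labels are {done} and the next position 5 has {error, paused}, so ¬paused → ○¬error is false there. This is the first violation.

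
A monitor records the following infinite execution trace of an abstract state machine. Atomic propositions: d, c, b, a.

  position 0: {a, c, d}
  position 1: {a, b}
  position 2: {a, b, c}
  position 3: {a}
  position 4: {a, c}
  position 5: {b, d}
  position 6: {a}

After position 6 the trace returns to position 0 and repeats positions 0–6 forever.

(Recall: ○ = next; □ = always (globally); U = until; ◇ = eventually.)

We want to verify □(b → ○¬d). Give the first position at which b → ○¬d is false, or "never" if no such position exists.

b → ○¬d holds at every position 0..6, and those are all the positions the trace ever visits, so the invariant □(b → ○¬d) is never violated.

never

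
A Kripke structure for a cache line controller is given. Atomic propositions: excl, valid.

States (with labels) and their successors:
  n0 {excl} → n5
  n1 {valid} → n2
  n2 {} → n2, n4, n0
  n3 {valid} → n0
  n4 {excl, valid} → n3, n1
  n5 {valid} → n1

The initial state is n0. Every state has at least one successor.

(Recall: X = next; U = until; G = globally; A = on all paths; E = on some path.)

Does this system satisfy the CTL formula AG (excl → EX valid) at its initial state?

Satisfied

States satisfying excl → EX valid: {n0, n1, n2, n3, n4, n5}.
States satisfying AG (excl → EX valid): {n0, n1, n2, n3, n4, n5}.
Every state reachable from n0 satisfies excl → EX valid.
n0 ∈ Sat(AG (excl → EX valid)).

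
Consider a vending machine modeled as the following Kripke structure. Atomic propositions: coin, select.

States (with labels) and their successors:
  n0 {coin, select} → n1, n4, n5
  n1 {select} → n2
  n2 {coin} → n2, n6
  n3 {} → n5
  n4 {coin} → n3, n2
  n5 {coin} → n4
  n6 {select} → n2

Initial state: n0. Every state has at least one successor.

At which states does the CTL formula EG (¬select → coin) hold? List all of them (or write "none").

States satisfying ¬select → coin: {n0, n1, n2, n4, n5, n6}.
States satisfying EG (¬select → coin): {n0, n1, n2, n4, n5, n6}.

{n0, n1, n2, n4, n5, n6}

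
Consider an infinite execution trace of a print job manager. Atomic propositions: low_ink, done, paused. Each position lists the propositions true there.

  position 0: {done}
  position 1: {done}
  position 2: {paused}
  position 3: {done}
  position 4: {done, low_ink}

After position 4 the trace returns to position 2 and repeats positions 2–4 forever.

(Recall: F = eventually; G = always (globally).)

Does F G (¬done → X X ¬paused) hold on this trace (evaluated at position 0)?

G (¬done → X X ¬paused) holds at position 0, which is reachable from 0, so F G (¬done → X X ¬paused) holds.

Satisfied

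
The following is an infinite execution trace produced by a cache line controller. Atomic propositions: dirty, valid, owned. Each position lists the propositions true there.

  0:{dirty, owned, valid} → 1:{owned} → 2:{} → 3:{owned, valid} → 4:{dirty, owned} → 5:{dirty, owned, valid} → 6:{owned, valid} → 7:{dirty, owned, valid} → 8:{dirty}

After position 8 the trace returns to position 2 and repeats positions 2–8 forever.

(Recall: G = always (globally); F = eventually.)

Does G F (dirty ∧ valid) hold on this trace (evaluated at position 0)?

Satisfied

F (dirty ∧ valid) holds at every position 0..8, and those are all positions ever visited, so G F (dirty ∧ valid) holds.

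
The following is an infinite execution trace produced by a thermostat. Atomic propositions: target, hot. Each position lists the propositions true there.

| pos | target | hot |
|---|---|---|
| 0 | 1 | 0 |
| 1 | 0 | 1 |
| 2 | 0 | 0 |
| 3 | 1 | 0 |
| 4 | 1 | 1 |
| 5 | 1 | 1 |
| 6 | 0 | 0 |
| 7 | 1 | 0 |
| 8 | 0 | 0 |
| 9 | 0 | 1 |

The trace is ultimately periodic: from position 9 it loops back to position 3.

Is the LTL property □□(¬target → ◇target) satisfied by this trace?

Holds

□(¬target → ◇target) holds at every position 0..9, and those are all positions ever visited, so □□(¬target → ◇target) holds.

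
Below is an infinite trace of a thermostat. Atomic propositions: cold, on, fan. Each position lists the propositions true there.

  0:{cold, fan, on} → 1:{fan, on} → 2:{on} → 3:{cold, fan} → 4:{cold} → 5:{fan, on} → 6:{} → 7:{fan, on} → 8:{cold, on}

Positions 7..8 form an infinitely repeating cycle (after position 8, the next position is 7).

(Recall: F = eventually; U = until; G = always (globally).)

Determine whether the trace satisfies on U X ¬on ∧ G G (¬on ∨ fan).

Walking from position 0: X ¬on first holds at position 2, and on holds at every earlier position along the way, so on U X ¬on holds.
G (¬on ∨ fan) must hold at every position from 0 onward. It fails at position 0, so G G (¬on ∨ fan) is false.
At position 0: on U X ¬on is true; G G (¬on ∨ fan) is false; so on U X ¬on ∧ G G (¬on ∨ fan) is false.

No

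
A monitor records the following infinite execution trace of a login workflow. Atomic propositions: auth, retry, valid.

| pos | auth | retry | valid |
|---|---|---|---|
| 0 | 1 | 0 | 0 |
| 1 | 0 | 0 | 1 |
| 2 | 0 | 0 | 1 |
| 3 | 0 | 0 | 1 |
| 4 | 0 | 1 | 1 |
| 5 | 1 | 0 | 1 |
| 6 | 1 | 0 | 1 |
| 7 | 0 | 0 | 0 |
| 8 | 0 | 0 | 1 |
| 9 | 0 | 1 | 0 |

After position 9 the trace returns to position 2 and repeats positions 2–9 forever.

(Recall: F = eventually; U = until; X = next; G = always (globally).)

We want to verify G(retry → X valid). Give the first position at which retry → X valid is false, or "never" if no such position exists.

never

retry → X valid holds at every position 0..9, and those are all the positions the trace ever visits, so the invariant G(retry → X valid) is never violated.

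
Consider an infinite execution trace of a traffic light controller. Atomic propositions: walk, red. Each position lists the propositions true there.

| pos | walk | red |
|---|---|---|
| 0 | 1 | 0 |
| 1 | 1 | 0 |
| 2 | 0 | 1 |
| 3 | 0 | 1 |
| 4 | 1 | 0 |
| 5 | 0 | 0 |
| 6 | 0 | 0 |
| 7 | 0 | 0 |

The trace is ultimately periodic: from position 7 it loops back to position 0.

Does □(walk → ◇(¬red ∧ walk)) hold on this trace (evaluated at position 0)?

Holds

walk → ◇(¬red ∧ walk) holds at every position 0..7, and those are all positions ever visited, so □(walk → ◇(¬red ∧ walk)) holds.
Positions where walk holds: 0, 1, 4.
Check ◇(¬red ∧ walk) at each: 0→ok, 1→ok, 4→ok.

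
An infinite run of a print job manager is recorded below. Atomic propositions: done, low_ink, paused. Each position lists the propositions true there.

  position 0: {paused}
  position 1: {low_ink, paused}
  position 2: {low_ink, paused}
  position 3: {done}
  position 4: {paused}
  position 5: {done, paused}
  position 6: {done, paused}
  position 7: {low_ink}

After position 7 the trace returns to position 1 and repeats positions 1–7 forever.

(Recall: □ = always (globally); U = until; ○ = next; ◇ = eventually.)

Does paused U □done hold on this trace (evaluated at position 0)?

Does not hold

Walking from position 0: at position 3, □done has not yet held and paused fails, so paused U □done is false.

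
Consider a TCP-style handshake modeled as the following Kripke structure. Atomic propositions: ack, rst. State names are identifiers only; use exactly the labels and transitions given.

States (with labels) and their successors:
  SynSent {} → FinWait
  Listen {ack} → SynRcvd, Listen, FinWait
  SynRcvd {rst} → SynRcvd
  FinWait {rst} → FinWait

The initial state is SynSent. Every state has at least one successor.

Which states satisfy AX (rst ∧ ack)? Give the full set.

none

States satisfying rst ∧ ack: ∅.
States satisfying AX (rst ∧ ack): ∅.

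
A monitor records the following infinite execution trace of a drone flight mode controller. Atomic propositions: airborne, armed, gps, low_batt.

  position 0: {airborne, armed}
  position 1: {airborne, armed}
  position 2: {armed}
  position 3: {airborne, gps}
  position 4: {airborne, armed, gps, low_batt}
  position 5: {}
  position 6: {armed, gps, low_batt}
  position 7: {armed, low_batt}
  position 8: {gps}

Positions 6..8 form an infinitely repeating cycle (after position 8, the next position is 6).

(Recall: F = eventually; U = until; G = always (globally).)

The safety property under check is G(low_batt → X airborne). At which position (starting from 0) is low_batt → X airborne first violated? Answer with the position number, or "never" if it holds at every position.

4

Check low_batt → X airborne at each position in order: 0 ✓, 1 ✓, 2 ✓, 3 ✓.
At position 4 the labels are {airborne, armed, gps, low_batt} and the next position 5 has {}, so low_batt → X airborne is false there. This is the first violation.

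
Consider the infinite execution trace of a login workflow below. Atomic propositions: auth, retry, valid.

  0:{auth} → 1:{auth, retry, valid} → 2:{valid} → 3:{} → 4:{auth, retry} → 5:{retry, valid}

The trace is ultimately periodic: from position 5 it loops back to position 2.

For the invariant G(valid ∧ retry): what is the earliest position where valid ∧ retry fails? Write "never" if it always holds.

At position 0 the labels are {auth}, so valid ∧ retry is false there. This is the first violation.

0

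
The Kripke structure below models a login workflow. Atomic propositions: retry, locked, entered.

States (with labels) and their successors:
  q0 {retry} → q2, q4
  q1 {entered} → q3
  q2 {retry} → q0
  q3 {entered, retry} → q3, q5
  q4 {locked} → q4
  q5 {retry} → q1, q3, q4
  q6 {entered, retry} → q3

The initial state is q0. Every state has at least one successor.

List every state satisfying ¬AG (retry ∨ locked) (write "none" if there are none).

{q1, q3, q5, q6}

States satisfying retry ∨ locked: {q0, q2, q3, q4, q5, q6}.
States satisfying AG (retry ∨ locked): {q0, q2, q4}.
States satisfying ¬AG (retry ∨ locked): {q1, q3, q5, q6}.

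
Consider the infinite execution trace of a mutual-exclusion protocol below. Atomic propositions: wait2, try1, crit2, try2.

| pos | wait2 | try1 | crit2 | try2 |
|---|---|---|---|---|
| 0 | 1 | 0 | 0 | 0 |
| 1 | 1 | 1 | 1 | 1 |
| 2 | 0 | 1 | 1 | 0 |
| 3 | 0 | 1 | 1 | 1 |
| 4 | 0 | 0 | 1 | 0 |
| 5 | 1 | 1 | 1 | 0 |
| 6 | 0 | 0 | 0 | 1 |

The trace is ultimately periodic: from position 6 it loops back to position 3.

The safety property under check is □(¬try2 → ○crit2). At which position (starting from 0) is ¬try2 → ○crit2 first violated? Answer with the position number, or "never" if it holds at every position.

Check ¬try2 → ○crit2 at each position in order: 0 ✓, 1 ✓, 2 ✓, 3 ✓, 4 ✓.
At position 5 the labels are {crit2, try1, wait2} and the next position 6 has {try2}, so ¬try2 → ○crit2 is false there. This is the first violation.

5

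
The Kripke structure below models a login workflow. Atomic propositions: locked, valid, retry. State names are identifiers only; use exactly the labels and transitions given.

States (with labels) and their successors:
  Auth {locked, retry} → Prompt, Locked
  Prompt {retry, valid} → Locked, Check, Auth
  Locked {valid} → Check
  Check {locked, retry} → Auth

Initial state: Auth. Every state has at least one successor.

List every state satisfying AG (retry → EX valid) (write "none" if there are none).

none

States satisfying retry → EX valid: {Auth, Prompt, Locked}.
States satisfying AG (retry → EX valid): ∅.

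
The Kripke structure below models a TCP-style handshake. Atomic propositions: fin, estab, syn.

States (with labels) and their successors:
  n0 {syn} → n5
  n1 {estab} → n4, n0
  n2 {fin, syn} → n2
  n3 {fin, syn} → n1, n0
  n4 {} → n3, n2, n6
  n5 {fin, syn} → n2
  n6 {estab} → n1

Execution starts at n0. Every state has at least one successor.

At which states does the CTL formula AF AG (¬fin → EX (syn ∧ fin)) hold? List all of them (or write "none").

States satisfying AG (¬fin → EX (syn ∧ fin)): {n0, n2, n5}.
States satisfying AF AG (¬fin → EX (syn ∧ fin)): {n0, n2, n5}.

{n0, n2, n5}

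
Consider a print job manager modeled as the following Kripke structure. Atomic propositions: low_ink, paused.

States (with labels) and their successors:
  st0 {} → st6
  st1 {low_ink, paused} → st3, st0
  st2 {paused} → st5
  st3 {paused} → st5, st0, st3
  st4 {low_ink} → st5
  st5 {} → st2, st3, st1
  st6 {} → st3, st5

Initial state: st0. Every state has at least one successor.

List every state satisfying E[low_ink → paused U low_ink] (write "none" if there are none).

States satisfying low_ink → paused: {st0, st1, st2, st3, st5, st6}.
States satisfying low_ink: {st1, st4}.
States satisfying E[low_ink → paused U low_ink]: {st0, st1, st2, st3, st4, st5, st6}.

{st0, st1, st2, st3, st4, st5, st6}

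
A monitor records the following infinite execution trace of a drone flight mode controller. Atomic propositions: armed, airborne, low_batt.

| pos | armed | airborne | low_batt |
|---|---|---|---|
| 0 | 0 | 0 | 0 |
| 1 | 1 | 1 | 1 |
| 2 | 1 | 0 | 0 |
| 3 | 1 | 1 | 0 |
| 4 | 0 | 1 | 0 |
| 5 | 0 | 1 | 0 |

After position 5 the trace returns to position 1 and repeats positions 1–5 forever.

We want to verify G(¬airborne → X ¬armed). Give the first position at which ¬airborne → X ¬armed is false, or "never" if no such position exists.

At position 0 the labels are {} and the next position 1 has {airborne, armed, low_batt}, so ¬airborne → X ¬armed is false there. This is the first violation.

0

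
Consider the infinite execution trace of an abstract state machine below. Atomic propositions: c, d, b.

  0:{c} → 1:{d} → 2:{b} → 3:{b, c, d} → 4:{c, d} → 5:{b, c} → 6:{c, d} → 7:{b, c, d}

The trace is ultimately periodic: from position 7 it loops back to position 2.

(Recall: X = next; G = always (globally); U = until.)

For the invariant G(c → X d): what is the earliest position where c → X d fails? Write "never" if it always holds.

4

Check c → X d at each position in order: 0 ✓, 1 ✓, 2 ✓, 3 ✓.
At position 4 the labels are {c, d} and the next position 5 has {b, c}, so c → X d is false there. This is the first violation.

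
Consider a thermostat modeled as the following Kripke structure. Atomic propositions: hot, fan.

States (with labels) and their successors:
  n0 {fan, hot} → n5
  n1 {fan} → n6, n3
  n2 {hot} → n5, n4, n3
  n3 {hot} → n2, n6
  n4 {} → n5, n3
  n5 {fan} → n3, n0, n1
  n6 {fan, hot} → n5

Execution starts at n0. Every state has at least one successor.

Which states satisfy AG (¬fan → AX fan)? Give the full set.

States satisfying ¬fan → AX fan: {n0, n1, n5, n6}.
States satisfying AG (¬fan → AX fan): ∅.

none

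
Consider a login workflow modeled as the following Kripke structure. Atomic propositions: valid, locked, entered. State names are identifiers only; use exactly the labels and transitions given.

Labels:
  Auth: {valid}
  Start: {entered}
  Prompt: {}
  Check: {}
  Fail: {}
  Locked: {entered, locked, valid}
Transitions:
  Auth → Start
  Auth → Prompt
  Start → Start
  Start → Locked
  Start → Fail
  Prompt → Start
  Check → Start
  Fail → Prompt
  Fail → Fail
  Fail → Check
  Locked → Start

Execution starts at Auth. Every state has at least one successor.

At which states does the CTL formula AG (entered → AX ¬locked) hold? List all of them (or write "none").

States satisfying entered → AX ¬locked: {Auth, Prompt, Check, Fail, Locked}.
States satisfying AG (entered → AX ¬locked): ∅.

none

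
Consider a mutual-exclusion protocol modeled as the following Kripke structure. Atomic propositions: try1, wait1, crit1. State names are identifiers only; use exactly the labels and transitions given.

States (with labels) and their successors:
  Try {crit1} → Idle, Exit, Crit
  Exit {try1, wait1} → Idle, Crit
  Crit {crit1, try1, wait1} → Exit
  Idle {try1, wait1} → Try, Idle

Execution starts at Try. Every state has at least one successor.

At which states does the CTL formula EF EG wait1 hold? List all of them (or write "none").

States satisfying EG wait1: {Exit, Crit, Idle}.
States satisfying EF EG wait1: {Try, Exit, Crit, Idle}.

{Try, Exit, Crit, Idle}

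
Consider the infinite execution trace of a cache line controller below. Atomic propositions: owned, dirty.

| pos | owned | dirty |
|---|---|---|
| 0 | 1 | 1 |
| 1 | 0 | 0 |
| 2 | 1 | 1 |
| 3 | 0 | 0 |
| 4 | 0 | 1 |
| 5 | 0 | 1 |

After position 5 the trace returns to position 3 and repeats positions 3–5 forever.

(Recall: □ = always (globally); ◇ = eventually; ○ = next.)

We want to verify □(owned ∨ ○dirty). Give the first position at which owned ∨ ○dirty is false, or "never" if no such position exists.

Check owned ∨ ○dirty at each position in order: 0 ✓, 1 ✓, 2 ✓, 3 ✓, 4 ✓.
At position 5 the labels are {dirty} and the next position 3 has {}, so owned ∨ ○dirty is false there. This is the first violation.

5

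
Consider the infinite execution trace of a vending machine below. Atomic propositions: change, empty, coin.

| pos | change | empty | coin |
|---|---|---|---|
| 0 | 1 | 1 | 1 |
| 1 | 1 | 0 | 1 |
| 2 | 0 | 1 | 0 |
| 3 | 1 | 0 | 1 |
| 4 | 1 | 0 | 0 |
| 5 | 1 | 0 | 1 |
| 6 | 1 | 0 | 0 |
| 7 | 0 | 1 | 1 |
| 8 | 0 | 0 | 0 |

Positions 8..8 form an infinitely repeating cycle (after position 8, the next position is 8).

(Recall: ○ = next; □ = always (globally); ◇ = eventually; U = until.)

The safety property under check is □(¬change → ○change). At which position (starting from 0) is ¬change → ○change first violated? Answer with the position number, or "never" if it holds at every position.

7

Check ¬change → ○change at each position in order: 0 ✓, 1 ✓, 2 ✓, 3 ✓, 4 ✓, 5 ✓, 6 ✓.
At position 7 the labels are {coin, empty} and the next position 8 has {}, so ¬change → ○change is false there. This is the first violation.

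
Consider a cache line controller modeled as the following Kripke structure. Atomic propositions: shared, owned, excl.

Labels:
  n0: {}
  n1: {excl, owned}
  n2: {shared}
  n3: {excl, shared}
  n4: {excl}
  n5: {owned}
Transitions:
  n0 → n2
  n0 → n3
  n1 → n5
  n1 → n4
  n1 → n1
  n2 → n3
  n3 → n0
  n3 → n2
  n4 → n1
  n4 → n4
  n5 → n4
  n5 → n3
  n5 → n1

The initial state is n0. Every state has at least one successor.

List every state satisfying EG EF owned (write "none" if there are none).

States satisfying EF owned: {n1, n4, n5}.
States satisfying EG EF owned: {n1, n4, n5}.

{n1, n4, n5}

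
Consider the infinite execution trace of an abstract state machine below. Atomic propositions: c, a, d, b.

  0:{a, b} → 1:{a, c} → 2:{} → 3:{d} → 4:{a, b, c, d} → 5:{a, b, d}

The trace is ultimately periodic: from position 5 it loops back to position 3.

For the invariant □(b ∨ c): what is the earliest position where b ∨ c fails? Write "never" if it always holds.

2

Check b ∨ c at each position in order: 0 ✓, 1 ✓.
At position 2 the labels are {}, so b ∨ c is false there. This is the first violation.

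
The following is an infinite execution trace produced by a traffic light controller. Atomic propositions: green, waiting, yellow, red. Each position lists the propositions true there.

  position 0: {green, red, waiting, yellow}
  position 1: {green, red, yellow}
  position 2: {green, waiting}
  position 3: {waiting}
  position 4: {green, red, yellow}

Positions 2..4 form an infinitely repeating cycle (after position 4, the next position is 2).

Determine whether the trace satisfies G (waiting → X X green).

waiting → X X green holds at every position 0..4, and those are all positions ever visited, so G (waiting → X X green) holds.
Positions where waiting holds: 0, 2, 3.
Check X X green at each: 0→ok, 2→ok, 3→ok.

Satisfied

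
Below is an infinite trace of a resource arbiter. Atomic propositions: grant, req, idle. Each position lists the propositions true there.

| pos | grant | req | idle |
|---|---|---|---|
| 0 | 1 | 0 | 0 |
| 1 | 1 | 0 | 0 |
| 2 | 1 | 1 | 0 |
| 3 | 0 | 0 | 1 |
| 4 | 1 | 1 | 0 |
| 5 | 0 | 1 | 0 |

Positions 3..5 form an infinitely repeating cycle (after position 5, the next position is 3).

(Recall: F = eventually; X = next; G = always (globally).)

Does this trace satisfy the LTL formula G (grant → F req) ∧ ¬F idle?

grant → F req holds at every position 0..5, and those are all positions ever visited, so G (grant → F req) holds.
Positions where grant holds: 0, 1, 2, 4.
Check F req at each: 0→ok, 1→ok, 2→ok, 4→ok.
At position 0: G (grant → F req) is true; ¬F idle is false; so G (grant → F req) ∧ ¬F idle is false.

Violated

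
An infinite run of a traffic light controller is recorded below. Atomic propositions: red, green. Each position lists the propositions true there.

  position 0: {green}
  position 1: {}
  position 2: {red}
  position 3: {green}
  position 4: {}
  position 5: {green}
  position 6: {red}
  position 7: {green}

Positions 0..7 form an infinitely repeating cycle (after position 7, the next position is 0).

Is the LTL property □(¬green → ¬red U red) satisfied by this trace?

¬green → ¬red U red holds at every position 0..7, and those are all positions ever visited, so □(¬green → ¬red U red) holds.
Positions where ¬green holds: 1, 2, 4, 6.
Check ¬red U red at each: 1→ok, 2→ok, 4→ok, 6→ok.

Satisfied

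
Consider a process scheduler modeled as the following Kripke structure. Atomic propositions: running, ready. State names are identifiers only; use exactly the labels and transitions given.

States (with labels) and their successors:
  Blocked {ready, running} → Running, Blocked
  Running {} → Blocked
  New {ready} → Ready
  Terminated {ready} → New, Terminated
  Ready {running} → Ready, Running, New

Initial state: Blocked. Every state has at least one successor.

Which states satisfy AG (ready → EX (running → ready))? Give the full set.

{Blocked, Running}

States satisfying ready → EX (running → ready): {Blocked, Running, Terminated, Ready}.
States satisfying AG (ready → EX (running → ready)): {Blocked, Running}.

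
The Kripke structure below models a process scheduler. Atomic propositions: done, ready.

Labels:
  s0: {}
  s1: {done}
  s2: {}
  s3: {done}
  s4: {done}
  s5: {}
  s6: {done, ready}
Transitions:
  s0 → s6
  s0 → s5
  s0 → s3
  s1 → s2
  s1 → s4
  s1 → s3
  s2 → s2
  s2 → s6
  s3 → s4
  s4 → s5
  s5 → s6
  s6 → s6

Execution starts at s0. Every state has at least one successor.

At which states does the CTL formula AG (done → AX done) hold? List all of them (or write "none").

States satisfying done → AX done: {s0, s2, s3, s5, s6}.
States satisfying AG (done → AX done): {s2, s5, s6}.

{s2, s5, s6}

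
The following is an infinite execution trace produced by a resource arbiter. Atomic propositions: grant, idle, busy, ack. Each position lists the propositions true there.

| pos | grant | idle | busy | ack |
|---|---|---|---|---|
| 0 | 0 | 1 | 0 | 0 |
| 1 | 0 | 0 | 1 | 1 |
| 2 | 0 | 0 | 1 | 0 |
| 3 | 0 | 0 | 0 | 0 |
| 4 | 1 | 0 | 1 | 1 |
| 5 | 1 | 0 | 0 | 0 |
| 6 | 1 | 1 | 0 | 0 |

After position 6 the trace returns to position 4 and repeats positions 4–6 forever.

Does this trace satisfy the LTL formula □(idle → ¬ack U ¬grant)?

idle → ¬ack U ¬grant must hold at every position from 0 onward. It fails at position 6, so □(idle → ¬ack U ¬grant) is false.
Positions where idle holds: 0, 6.
Check ¬ack U ¬grant at each: 0→ok, 6→fails.

Does not hold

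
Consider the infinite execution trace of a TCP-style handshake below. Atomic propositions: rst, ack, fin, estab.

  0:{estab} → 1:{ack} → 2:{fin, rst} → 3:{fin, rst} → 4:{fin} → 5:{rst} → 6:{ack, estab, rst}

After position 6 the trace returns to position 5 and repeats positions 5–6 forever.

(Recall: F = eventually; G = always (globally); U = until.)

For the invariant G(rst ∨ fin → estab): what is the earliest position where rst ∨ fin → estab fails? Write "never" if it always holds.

2

Check rst ∨ fin → estab at each position in order: 0 ✓, 1 ✓.
At position 2 the labels are {fin, rst}, so rst ∨ fin → estab is false there. This is the first violation.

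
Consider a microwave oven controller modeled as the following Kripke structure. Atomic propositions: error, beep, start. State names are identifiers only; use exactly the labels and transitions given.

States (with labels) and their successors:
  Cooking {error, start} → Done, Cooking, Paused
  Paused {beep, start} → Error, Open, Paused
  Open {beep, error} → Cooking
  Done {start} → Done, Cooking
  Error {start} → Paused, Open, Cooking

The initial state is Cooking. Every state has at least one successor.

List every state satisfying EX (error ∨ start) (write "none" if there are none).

States satisfying error ∨ start: {Cooking, Paused, Open, Done, Error}.
States satisfying EX (error ∨ start): {Cooking, Paused, Open, Done, Error}.

{Cooking, Paused, Open, Done, Error}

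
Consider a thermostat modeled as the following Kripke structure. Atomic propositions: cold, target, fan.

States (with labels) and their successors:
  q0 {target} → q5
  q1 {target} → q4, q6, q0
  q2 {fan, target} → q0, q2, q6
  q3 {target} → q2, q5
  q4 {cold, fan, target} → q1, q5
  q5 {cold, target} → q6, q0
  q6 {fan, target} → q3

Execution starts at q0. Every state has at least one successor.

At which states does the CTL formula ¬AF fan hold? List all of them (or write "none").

States satisfying fan: {q2, q4, q6}.
States satisfying AF fan: {q2, q4, q6}.
States satisfying ¬AF fan: {q0, q1, q3, q5}.

{q0, q1, q3, q5}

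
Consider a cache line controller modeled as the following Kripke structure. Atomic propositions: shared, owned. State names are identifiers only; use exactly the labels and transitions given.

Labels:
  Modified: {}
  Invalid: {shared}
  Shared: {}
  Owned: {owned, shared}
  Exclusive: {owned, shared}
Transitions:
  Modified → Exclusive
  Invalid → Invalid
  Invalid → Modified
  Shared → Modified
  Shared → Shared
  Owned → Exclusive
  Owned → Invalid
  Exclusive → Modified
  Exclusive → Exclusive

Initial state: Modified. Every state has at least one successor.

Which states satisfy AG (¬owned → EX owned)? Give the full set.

{Modified, Exclusive}

States satisfying ¬owned → EX owned: {Modified, Owned, Exclusive}.
States satisfying AG (¬owned → EX owned): {Modified, Exclusive}.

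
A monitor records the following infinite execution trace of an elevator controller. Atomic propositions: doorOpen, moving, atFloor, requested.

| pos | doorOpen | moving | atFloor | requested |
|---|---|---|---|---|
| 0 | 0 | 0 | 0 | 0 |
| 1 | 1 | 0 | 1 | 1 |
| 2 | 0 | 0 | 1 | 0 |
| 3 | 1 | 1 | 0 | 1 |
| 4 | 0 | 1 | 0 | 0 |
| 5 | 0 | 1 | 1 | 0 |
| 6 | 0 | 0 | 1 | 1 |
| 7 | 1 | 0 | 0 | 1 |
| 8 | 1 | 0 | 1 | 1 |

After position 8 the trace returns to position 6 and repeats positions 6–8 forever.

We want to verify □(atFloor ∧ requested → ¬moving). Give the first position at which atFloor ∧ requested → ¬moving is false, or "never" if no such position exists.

never

atFloor ∧ requested → ¬moving holds at every position 0..8, and those are all the positions the trace ever visits, so the invariant □(atFloor ∧ requested → ¬moving) is never violated.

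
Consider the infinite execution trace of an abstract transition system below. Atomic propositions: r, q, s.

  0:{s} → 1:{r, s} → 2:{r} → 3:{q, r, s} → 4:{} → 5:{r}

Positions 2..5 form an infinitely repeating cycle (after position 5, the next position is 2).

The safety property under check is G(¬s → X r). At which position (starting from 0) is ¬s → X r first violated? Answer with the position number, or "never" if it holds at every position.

never

¬s → X r holds at every position 0..5, and those are all the positions the trace ever visits, so the invariant G(¬s → X r) is never violated.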